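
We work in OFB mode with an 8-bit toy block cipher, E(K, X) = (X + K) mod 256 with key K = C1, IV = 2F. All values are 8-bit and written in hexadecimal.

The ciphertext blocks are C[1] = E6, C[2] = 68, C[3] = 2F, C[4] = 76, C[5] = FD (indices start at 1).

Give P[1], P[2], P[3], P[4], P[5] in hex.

P[1] = 16, P[2] = D9, P[3] = 5D, P[4] = 45, P[5] = 09

OFB decryption: S_i = E(K, S_{i−1}) with S_{0} = IV; P_i = C_i ⊕ S_i.
P[1]: S = E(K, 2F) = F0; E6 ⊕ F0 = 16.
P[2]: S = E(K, F0) = B1; 68 ⊕ B1 = D9.
P[3]: S = E(K, B1) = 72; 2F ⊕ 72 = 5D.
P[4]: S = E(K, 72) = 33; 76 ⊕ 33 = 45.
P[5]: S = E(K, 33) = F4; FD ⊕ F4 = 09.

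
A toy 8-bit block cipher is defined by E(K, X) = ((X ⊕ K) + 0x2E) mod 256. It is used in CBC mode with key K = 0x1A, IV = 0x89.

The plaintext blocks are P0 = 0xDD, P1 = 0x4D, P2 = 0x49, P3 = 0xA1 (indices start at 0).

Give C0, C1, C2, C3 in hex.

C0 = 0x7C, C1 = 0x59, C2 = 0x38, C3 = 0xB1

CBC encryption: C_i = E(K, P_i ⊕ C_{i−1}), with C_{−1} = IV.
C0: P0 ⊕ 0x89 = 0x54; E(K, 0x54) = 0x7C.
C1: P1 ⊕ 0x7C = 0x31; E(K, 0x31) = 0x59.
C2: P2 ⊕ 0x59 = 0x10; E(K, 0x10) = 0x38.
C3: P3 ⊕ 0x38 = 0x99; E(K, 0x99) = 0xB1.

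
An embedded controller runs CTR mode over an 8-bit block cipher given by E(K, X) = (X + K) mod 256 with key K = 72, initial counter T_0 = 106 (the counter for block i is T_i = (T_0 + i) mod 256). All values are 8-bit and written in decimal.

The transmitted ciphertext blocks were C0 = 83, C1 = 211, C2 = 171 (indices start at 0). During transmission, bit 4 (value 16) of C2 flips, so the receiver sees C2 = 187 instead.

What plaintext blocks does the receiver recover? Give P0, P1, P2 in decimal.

P0 = 225, P1 = 96, P2 = 15

CTR decryption: S_i = E(K, T_i) where T_i is the counter for block i; P_i = C_i ⊕ S_i.
Only C2 changed, to 187. In CTR, a change in C_i flips the same bit in P_i only; the keystream is unaffected. Decrypting the received ciphertext:
P0: T = 106, S = E(K, T) = 178; 83 ⊕ 178 = 225.
P1: T = 107, S = E(K, T) = 179; 211 ⊕ 179 = 96.
P2: T = 108, S = E(K, T) = 180; 187 ⊕ 180 = 15.
Blocks that differ from the original plaintext: P2.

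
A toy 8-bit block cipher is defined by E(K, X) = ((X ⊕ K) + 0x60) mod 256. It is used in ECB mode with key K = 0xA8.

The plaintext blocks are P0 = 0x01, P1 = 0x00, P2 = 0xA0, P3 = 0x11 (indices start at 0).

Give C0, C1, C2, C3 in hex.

C0 = 0x09, C1 = 0x08, C2 = 0x68, C3 = 0x19

ECB encryption: C_i = E(K, P_i).
C0: E(K, 0x01) = 0x09.
C1: E(K, 0x00) = 0x08.
C2: E(K, 0xA0) = 0x68.
C3: E(K, 0x11) = 0x19.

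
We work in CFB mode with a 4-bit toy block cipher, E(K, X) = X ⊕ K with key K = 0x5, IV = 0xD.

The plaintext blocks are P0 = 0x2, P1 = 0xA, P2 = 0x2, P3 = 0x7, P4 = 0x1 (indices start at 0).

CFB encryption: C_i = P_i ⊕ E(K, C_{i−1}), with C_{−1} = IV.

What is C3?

C0: E(K, 0xD) = 0x8; 0x2 ⊕ 0x8 = 0xA.
C1: E(K, 0xA) = 0xF; 0xA ⊕ 0xF = 0x5.
C2: E(K, 0x5) = 0x0; 0x2 ⊕ 0x0 = 0x2.
C3: E(K, 0x2) = 0x7; 0x7 ⊕ 0x7 = 0x0.

C3 = 0x0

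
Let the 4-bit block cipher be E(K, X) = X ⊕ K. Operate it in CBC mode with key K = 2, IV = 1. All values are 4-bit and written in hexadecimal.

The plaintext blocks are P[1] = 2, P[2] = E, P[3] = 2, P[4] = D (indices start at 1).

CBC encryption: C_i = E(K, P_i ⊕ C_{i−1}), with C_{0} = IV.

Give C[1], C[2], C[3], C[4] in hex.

C[1]: P[1] ⊕ 1 = 3; E(K, 3) = 1.
C[2]: P[2] ⊕ 1 = F; E(K, F) = D.
C[3]: P[3] ⊕ D = F; E(K, F) = D.
C[4]: P[4] ⊕ D = 0; E(K, 0) = 2.

C[1] = 1, C[2] = D, C[3] = D, C[4] = 2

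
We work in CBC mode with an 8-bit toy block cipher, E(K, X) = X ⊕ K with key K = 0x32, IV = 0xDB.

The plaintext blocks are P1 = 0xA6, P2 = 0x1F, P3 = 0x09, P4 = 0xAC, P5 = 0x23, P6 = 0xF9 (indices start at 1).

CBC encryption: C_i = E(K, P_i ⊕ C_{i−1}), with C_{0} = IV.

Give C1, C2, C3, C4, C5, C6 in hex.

C1: P1 ⊕ 0xDB = 0x7D; E(K, 0x7D) = 0x4F.
C2: P2 ⊕ 0x4F = 0x50; E(K, 0x50) = 0x62.
C3: P3 ⊕ 0x62 = 0x6B; E(K, 0x6B) = 0x59.
C4: P4 ⊕ 0x59 = 0xF5; E(K, 0xF5) = 0xC7.
C5: P5 ⊕ 0xC7 = 0xE4; E(K, 0xE4) = 0xD6.
C6: P6 ⊕ 0xD6 = 0x2F; E(K, 0x2F) = 0x1D.

C1 = 0x4F, C2 = 0x62, C3 = 0x59, C4 = 0xC7, C5 = 0xD6, C6 = 0x1D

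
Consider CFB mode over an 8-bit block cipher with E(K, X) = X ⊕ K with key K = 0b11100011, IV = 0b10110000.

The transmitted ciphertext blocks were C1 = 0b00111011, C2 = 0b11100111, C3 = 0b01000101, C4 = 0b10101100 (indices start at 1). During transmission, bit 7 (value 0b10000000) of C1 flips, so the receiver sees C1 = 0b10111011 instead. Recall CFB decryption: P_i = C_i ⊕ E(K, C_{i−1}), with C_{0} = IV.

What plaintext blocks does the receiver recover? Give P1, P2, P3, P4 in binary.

P1 = 0b11101000, P2 = 0b10111111, P3 = 0b01000001, P4 = 0b00001010

Only C1 changed, to 0b10111011. In CFB, a change in C_i flips the same bit in P_i and garbles P_{i+1}. Decrypting the received ciphertext:
P1: E(K, 0b10110000) = 0b01010011; 0b10111011 ⊕ 0b01010011 = 0b11101000.
P2: E(K, 0b10111011) = 0b01011000; 0b11100111 ⊕ 0b01011000 = 0b10111111.
P3: E(K, 0b11100111) = 0b00000100; 0b01000101 ⊕ 0b00000100 = 0b01000001.
P4: E(K, 0b01000101) = 0b10100110; 0b10101100 ⊕ 0b10100110 = 0b00001010.
Blocks that differ from the original plaintext: P1, P2.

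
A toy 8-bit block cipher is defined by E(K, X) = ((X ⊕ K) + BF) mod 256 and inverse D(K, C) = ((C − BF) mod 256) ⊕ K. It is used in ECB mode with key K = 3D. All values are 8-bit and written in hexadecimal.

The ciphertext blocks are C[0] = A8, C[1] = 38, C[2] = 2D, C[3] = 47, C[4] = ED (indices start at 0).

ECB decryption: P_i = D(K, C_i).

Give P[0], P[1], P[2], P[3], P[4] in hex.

P[0]: D(K, A8) = D4.
P[1]: D(K, 38) = 44.
P[2]: D(K, 2D) = 53.
P[3]: D(K, 47) = B5.
P[4]: D(K, ED) = 13.

P[0] = D4, P[1] = 44, P[2] = 53, P[3] = B5, P[4] = 13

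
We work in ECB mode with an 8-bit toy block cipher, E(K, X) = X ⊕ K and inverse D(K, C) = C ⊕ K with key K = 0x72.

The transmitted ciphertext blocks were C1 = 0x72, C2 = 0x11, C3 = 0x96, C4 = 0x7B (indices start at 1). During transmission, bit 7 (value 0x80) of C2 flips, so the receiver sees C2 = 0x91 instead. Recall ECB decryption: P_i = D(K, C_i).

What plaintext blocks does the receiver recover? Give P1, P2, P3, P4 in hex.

Only C2 changed, to 0x91. In ECB, a change in C_i affects only P_i. Decrypting the received ciphertext:
P1: D(K, 0x72) = 0x00.
P2: D(K, 0x91) = 0xE3.
P3: D(K, 0x96) = 0xE4.
P4: D(K, 0x7B) = 0x09.
Blocks that differ from the original plaintext: P2.

P1 = 0x00, P2 = 0xE3, P3 = 0xE4, P4 = 0x09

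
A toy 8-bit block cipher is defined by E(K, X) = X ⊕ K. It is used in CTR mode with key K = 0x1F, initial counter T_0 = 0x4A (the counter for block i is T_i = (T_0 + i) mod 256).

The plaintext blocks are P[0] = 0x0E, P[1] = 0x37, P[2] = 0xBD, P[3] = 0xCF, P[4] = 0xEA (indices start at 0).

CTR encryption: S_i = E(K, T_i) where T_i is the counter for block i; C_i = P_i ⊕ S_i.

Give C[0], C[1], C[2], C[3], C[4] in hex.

C[0] = 0x5B, C[1] = 0x63, C[2] = 0xEE, C[3] = 0x9D, C[4] = 0xBB

C[0]: T = 0x4A, S = E(K, T) = 0x55; 0x0E ⊕ 0x55 = 0x5B.
C[1]: T = 0x4B, S = E(K, T) = 0x54; 0x37 ⊕ 0x54 = 0x63.
C[2]: T = 0x4C, S = E(K, T) = 0x53; 0xBD ⊕ 0x53 = 0xEE.
C[3]: T = 0x4D, S = E(K, T) = 0x52; 0xCF ⊕ 0x52 = 0x9D.
C[4]: T = 0x4E, S = E(K, T) = 0x51; 0xEA ⊕ 0x51 = 0xBB.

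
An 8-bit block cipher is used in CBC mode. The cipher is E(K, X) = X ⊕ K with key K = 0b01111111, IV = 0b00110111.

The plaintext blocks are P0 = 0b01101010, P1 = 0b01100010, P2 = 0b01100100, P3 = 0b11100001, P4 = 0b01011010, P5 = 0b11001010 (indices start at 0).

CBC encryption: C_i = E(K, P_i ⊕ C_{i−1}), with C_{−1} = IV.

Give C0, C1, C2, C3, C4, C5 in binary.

C0: P0 ⊕ 0b00110111 = 0b01011101; E(K, 0b01011101) = 0b00100010.
C1: P1 ⊕ 0b00100010 = 0b01000000; E(K, 0b01000000) = 0b00111111.
C2: P2 ⊕ 0b00111111 = 0b01011011; E(K, 0b01011011) = 0b00100100.
C3: P3 ⊕ 0b00100100 = 0b11000101; E(K, 0b11000101) = 0b10111010.
C4: P4 ⊕ 0b10111010 = 0b11100000; E(K, 0b11100000) = 0b10011111.
C5: P5 ⊕ 0b10011111 = 0b01010101; E(K, 0b01010101) = 0b00101010.

C0 = 0b00100010, C1 = 0b00111111, C2 = 0b00100100, C3 = 0b10111010, C4 = 0b10011111, C5 = 0b00101010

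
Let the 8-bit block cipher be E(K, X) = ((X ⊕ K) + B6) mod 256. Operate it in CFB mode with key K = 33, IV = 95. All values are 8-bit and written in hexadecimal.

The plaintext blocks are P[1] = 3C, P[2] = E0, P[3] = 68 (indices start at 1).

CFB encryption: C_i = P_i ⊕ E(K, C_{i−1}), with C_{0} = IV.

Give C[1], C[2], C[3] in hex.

C[1]: E(K, 95) = 5C; 3C ⊕ 5C = 60.
C[2]: E(K, 60) = 09; E0 ⊕ 09 = E9.
C[3]: E(K, E9) = 90; 68 ⊕ 90 = F8.

C[1] = 60, C[2] = E9, C[3] = F8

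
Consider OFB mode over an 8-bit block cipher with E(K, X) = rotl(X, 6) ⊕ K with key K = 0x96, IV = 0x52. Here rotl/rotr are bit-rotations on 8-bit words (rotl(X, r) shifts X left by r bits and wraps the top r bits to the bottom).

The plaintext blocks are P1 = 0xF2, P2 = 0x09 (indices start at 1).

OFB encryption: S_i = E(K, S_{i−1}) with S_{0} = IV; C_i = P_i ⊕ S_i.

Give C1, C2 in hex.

C1: S = E(K, 0x52) = 0x02; 0xF2 ⊕ 0x02 = 0xF0.
C2: S = E(K, 0x02) = 0x16; 0x09 ⊕ 0x16 = 0x1F.

C1 = 0xF0, C2 = 0x1F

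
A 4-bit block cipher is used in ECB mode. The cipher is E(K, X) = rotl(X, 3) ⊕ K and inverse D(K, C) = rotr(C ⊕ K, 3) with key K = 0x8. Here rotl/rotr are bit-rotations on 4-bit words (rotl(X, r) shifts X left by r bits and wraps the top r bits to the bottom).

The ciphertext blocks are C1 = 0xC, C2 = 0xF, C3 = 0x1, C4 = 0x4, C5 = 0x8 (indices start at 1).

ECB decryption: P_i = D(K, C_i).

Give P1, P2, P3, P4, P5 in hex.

P1 = 0x8, P2 = 0xE, P3 = 0x3, P4 = 0x9, P5 = 0x0

P1: D(K, 0xC) = 0x8.
P2: D(K, 0xF) = 0xE.
P3: D(K, 0x1) = 0x3.
P4: D(K, 0x4) = 0x9.
P5: D(K, 0x8) = 0x0.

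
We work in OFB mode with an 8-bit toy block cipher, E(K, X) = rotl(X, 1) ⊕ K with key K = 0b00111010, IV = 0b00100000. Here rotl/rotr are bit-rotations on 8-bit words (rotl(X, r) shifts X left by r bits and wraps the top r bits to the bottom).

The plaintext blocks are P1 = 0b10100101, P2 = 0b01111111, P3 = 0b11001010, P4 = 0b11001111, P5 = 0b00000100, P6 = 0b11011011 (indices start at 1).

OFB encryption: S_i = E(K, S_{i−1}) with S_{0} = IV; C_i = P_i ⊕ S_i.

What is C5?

C5 = 0b11010100

C1: S = E(K, 0b00100000) = 0b01111010; 0b10100101 ⊕ 0b01111010 = 0b11011111.
C2: S = E(K, 0b01111010) = 0b11001110; 0b01111111 ⊕ 0b11001110 = 0b10110001.
C3: S = E(K, 0b11001110) = 0b10100111; 0b11001010 ⊕ 0b10100111 = 0b01101101.
C4: S = E(K, 0b10100111) = 0b01110101; 0b11001111 ⊕ 0b01110101 = 0b10111010.
C5: S = E(K, 0b01110101) = 0b11010000; 0b00000100 ⊕ 0b11010000 = 0b11010100.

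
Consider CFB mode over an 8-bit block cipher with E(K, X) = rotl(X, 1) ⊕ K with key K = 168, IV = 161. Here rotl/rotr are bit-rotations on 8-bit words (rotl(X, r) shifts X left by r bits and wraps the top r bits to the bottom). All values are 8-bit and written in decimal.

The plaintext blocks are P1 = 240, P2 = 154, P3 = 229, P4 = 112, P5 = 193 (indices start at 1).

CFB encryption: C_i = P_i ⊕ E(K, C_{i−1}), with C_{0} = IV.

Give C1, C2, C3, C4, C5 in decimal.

C1 = 27, C2 = 4, C3 = 69, C4 = 82, C5 = 205

C1: E(K, 161) = 235; 240 ⊕ 235 = 27.
C2: E(K, 27) = 158; 154 ⊕ 158 = 4.
C3: E(K, 4) = 160; 229 ⊕ 160 = 69.
C4: E(K, 69) = 34; 112 ⊕ 34 = 82.
C5: E(K, 82) = 12; 193 ⊕ 12 = 205.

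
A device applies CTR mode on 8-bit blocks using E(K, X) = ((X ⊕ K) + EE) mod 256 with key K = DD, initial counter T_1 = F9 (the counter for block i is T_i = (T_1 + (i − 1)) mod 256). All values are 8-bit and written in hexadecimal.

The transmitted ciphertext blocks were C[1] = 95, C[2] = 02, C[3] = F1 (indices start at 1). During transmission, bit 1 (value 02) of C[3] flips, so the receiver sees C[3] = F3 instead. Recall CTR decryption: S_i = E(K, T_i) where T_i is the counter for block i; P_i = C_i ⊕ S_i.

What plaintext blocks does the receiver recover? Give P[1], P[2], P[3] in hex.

Only C[3] changed, to F3. In CTR, a change in C_i flips the same bit in P_i only; the keystream is unaffected. Decrypting the received ciphertext:
P[1]: T = F9, S = E(K, T) = 12; 95 ⊕ 12 = 87.
P[2]: T = FA, S = E(K, T) = 15; 02 ⊕ 15 = 17.
P[3]: T = FB, S = E(K, T) = 14; F3 ⊕ 14 = E7.
Blocks that differ from the original plaintext: P[3].

P[1] = 87, P[2] = 17, P[3] = E7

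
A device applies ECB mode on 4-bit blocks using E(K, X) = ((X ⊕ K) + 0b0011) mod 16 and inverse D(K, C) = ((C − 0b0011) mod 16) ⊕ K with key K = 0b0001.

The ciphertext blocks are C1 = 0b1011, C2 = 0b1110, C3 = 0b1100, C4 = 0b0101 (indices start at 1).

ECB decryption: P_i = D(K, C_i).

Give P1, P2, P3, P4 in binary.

P1: D(K, 0b1011) = 0b1001.
P2: D(K, 0b1110) = 0b1010.
P3: D(K, 0b1100) = 0b1000.
P4: D(K, 0b0101) = 0b0011.

P1 = 0b1001, P2 = 0b1010, P3 = 0b1000, P4 = 0b0011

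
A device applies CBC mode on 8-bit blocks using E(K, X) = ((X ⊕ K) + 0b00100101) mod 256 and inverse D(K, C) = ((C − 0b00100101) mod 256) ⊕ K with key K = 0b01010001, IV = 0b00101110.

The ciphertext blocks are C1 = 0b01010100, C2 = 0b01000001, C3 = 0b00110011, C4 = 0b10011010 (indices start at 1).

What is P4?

P4 = 0b00010111

CBC decryption: P_i = D(K, C_i) ⊕ C_{i−1}, with C_{0} = IV.
P4: D(K, 0b10011010) = 0b00100100; 0b00100100 ⊕ 0b00110011 = 0b00010111.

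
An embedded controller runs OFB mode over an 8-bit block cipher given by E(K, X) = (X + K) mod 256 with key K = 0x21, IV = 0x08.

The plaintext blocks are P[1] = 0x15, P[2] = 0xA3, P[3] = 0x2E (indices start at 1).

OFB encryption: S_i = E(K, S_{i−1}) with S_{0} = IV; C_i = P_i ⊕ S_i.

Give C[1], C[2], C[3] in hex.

C[1]: S = E(K, 0x08) = 0x29; 0x15 ⊕ 0x29 = 0x3C.
C[2]: S = E(K, 0x29) = 0x4A; 0xA3 ⊕ 0x4A = 0xE9.
C[3]: S = E(K, 0x4A) = 0x6B; 0x2E ⊕ 0x6B = 0x45.

C[1] = 0x3C, C[2] = 0xE9, C[3] = 0x45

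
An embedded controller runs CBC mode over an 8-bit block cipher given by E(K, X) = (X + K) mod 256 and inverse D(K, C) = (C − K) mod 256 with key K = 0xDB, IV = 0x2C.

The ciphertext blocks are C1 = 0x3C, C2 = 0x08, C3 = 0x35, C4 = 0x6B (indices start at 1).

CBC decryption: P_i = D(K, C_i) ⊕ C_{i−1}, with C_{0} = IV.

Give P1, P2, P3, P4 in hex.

P1 = 0x4D, P2 = 0x11, P3 = 0x52, P4 = 0xA5

P1: D(K, 0x3C) = 0x61; 0x61 ⊕ 0x2C = 0x4D.
P2: D(K, 0x08) = 0x2D; 0x2D ⊕ 0x3C = 0x11.
P3: D(K, 0x35) = 0x5A; 0x5A ⊕ 0x08 = 0x52.
P4: D(K, 0x6B) = 0x90; 0x90 ⊕ 0x35 = 0xA5.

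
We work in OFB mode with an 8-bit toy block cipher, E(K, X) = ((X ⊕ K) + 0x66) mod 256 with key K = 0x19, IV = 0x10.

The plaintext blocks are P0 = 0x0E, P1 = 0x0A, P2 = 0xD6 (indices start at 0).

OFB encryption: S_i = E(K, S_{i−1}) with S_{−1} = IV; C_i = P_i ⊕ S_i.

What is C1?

C1 = 0xD6

C0: S = E(K, 0x10) = 0x6F; 0x0E ⊕ 0x6F = 0x61.
C1: S = E(K, 0x6F) = 0xDC; 0x0A ⊕ 0xDC = 0xD6.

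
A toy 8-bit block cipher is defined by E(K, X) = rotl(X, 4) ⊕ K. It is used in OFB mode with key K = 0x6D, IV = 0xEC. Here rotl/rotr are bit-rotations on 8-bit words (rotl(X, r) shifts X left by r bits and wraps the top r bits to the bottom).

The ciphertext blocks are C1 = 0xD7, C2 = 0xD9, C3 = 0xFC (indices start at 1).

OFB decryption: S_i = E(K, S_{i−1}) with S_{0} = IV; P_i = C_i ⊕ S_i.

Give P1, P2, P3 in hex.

P1: S = E(K, 0xEC) = 0xA3; 0xD7 ⊕ 0xA3 = 0x74.
P2: S = E(K, 0xA3) = 0x57; 0xD9 ⊕ 0x57 = 0x8E.
P3: S = E(K, 0x57) = 0x18; 0xFC ⊕ 0x18 = 0xE4.

P1 = 0x74, P2 = 0x8E, P3 = 0xE4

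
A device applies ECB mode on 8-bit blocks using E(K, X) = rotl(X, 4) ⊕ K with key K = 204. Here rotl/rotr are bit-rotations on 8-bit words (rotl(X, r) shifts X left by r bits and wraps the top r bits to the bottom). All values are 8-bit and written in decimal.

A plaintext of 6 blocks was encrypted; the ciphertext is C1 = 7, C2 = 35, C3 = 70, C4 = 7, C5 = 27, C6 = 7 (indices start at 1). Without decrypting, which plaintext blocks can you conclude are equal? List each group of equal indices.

P1 = P4 = P6

ECB encrypts each block independently with the same key, so equal ciphertext blocks imply equal plaintext blocks.
C1 = C4 = C6 = 7, so P1 = P4 = P6.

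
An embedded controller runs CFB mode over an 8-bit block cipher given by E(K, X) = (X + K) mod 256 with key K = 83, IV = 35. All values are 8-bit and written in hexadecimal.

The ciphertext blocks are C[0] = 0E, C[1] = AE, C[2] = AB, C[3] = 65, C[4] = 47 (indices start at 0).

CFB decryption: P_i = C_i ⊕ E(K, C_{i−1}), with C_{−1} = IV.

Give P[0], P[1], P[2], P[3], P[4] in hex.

P[0] = B6, P[1] = 3F, P[2] = 9A, P[3] = 4B, P[4] = AF

P[0]: E(K, 35) = B8; 0E ⊕ B8 = B6.
P[1]: E(K, 0E) = 91; AE ⊕ 91 = 3F.
P[2]: E(K, AE) = 31; AB ⊕ 31 = 9A.
P[3]: E(K, AB) = 2E; 65 ⊕ 2E = 4B.
P[4]: E(K, 65) = E8; 47 ⊕ E8 = AF.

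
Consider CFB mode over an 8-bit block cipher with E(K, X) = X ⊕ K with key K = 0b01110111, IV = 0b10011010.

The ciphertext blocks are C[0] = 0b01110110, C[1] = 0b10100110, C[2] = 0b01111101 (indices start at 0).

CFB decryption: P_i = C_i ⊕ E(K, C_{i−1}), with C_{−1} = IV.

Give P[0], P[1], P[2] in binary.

P[0]: E(K, 0b10011010) = 0b11101101; 0b01110110 ⊕ 0b11101101 = 0b10011011.
P[1]: E(K, 0b01110110) = 0b00000001; 0b10100110 ⊕ 0b00000001 = 0b10100111.
P[2]: E(K, 0b10100110) = 0b11010001; 0b01111101 ⊕ 0b11010001 = 0b10101100.

P[0] = 0b10011011, P[1] = 0b10100111, P[2] = 0b10101100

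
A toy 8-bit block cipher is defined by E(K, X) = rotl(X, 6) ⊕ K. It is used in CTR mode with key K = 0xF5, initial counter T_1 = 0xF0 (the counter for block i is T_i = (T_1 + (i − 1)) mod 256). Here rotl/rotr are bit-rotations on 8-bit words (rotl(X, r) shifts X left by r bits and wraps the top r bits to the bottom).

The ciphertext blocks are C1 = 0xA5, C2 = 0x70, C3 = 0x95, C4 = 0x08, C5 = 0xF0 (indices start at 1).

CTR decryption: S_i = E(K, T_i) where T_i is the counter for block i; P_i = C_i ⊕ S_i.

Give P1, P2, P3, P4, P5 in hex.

P1 = 0x6C, P2 = 0xF9, P3 = 0xDC, P4 = 0x01, P5 = 0x38

P1: T = 0xF0, S = E(K, T) = 0xC9; 0xA5 ⊕ 0xC9 = 0x6C.
P2: T = 0xF1, S = E(K, T) = 0x89; 0x70 ⊕ 0x89 = 0xF9.
P3: T = 0xF2, S = E(K, T) = 0x49; 0x95 ⊕ 0x49 = 0xDC.
P4: T = 0xF3, S = E(K, T) = 0x09; 0x08 ⊕ 0x09 = 0x01.
P5: T = 0xF4, S = E(K, T) = 0xC8; 0xF0 ⊕ 0xC8 = 0x38.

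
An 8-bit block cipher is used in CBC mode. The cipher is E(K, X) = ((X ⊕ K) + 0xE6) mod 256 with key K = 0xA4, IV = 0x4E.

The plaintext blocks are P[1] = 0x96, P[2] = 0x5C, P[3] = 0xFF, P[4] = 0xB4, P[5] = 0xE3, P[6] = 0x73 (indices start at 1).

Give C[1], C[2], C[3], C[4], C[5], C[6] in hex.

CBC encryption: C_i = E(K, P_i ⊕ C_{i−1}), with C_{0} = IV.
C[1]: P[1] ⊕ 0x4E = 0xD8; E(K, 0xD8) = 0x62.
C[2]: P[2] ⊕ 0x62 = 0x3E; E(K, 0x3E) = 0x80.
C[3]: P[3] ⊕ 0x80 = 0x7F; E(K, 0x7F) = 0xC1.
C[4]: P[4] ⊕ 0xC1 = 0x75; E(K, 0x75) = 0xB7.
C[5]: P[5] ⊕ 0xB7 = 0x54; E(K, 0x54) = 0xD6.
C[6]: P[6] ⊕ 0xD6 = 0xA5; E(K, 0xA5) = 0xE7.

C[1] = 0x62, C[2] = 0x80, C[3] = 0xC1, C[4] = 0xB7, C[5] = 0xD6, C[6] = 0xE7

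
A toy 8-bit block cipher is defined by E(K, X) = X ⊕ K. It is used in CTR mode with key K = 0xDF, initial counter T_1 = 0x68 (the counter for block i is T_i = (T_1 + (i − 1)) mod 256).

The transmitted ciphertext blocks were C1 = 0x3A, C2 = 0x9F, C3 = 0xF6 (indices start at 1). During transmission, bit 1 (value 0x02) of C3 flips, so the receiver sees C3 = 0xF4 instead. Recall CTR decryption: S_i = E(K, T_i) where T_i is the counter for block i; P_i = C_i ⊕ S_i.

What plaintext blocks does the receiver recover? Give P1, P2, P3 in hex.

P1 = 0x8D, P2 = 0x29, P3 = 0x41

Only C3 changed, to 0xF4. In CTR, a change in C_i flips the same bit in P_i only; the keystream is unaffected. Decrypting the received ciphertext:
P1: T = 0x68, S = E(K, T) = 0xB7; 0x3A ⊕ 0xB7 = 0x8D.
P2: T = 0x69, S = E(K, T) = 0xB6; 0x9F ⊕ 0xB6 = 0x29.
P3: T = 0x6A, S = E(K, T) = 0xB5; 0xF4 ⊕ 0xB5 = 0x41.
Blocks that differ from the original plaintext: P3.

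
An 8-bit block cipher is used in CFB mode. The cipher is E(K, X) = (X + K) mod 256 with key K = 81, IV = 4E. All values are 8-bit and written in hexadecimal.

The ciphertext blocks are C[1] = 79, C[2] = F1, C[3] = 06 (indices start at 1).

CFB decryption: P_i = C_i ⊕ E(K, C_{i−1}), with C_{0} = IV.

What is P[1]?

P[1]: E(K, 4E) = CF; 79 ⊕ CF = B6.

P[1] = B6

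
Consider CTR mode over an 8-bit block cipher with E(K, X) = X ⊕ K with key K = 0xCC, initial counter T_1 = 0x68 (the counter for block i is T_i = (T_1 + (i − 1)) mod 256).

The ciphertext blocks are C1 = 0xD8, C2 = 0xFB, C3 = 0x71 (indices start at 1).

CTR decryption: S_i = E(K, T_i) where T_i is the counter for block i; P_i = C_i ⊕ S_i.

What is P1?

P1: T = 0x68, S = E(K, T) = 0xA4; 0xD8 ⊕ 0xA4 = 0x7C.

P1 = 0x7C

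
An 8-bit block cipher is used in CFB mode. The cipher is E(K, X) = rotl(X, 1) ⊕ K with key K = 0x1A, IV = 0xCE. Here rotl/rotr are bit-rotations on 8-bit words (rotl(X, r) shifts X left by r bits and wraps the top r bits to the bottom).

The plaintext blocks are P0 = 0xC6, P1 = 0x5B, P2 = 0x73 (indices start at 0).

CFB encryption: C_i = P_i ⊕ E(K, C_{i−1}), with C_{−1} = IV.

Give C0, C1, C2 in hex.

C0: E(K, 0xCE) = 0x87; 0xC6 ⊕ 0x87 = 0x41.
C1: E(K, 0x41) = 0x98; 0x5B ⊕ 0x98 = 0xC3.
C2: E(K, 0xC3) = 0x9D; 0x73 ⊕ 0x9D = 0xEE.

C0 = 0x41, C1 = 0xC3, C2 = 0xEE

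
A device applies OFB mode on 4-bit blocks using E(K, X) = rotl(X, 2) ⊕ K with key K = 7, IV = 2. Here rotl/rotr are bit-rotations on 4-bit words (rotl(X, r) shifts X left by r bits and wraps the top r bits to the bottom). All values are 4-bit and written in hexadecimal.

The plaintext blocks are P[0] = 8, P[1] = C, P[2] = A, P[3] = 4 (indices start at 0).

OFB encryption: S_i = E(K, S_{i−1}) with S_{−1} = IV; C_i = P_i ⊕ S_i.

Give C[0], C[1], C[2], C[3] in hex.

C[0]: S = E(K, 2) = F; 8 ⊕ F = 7.
C[1]: S = E(K, F) = 8; C ⊕ 8 = 4.
C[2]: S = E(K, 8) = 5; A ⊕ 5 = F.
C[3]: S = E(K, 5) = 2; 4 ⊕ 2 = 6.

C[0] = 7, C[1] = 4, C[2] = F, C[3] = 6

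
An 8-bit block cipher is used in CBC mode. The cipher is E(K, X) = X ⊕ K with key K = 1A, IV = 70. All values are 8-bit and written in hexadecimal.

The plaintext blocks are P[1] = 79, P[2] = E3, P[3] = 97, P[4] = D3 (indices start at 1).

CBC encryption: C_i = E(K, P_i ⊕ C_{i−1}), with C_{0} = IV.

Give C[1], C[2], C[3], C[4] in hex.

C[1]: P[1] ⊕ 70 = 09; E(K, 09) = 13.
C[2]: P[2] ⊕ 13 = F0; E(K, F0) = EA.
C[3]: P[3] ⊕ EA = 7D; E(K, 7D) = 67.
C[4]: P[4] ⊕ 67 = B4; E(K, B4) = AE.

C[1] = 13, C[2] = EA, C[3] = 67, C[4] = AE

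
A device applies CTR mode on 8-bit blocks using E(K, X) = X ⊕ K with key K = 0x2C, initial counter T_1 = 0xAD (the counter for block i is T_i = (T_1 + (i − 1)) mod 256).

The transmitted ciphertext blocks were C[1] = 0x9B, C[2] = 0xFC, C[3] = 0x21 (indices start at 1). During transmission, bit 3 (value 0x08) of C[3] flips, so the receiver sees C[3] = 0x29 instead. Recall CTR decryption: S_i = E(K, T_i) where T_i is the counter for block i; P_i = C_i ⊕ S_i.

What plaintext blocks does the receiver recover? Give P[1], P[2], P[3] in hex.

P[1] = 0x1A, P[2] = 0x7E, P[3] = 0xAA

Only C[3] changed, to 0x29. In CTR, a change in C_i flips the same bit in P_i only; the keystream is unaffected. Decrypting the received ciphertext:
P[1]: T = 0xAD, S = E(K, T) = 0x81; 0x9B ⊕ 0x81 = 0x1A.
P[2]: T = 0xAE, S = E(K, T) = 0x82; 0xFC ⊕ 0x82 = 0x7E.
P[3]: T = 0xAF, S = E(K, T) = 0x83; 0x29 ⊕ 0x83 = 0xAA.
Blocks that differ from the original plaintext: P[3].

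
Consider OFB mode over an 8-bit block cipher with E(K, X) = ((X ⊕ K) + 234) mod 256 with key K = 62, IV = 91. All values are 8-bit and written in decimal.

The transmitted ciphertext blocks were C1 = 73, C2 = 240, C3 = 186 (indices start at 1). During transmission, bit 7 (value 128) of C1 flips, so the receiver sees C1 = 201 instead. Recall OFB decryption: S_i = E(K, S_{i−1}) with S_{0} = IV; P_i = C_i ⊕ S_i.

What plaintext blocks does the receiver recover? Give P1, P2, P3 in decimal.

Only C1 changed, to 201. In OFB, a change in C_i flips the same bit in P_i only; the keystream is unaffected. Decrypting the received ciphertext:
P1: S = E(K, 91) = 79; 201 ⊕ 79 = 134.
P2: S = E(K, 79) = 91; 240 ⊕ 91 = 171.
P3: S = E(K, 91) = 79; 186 ⊕ 79 = 245.
Blocks that differ from the original plaintext: P1.

P1 = 134, P2 = 171, P3 = 245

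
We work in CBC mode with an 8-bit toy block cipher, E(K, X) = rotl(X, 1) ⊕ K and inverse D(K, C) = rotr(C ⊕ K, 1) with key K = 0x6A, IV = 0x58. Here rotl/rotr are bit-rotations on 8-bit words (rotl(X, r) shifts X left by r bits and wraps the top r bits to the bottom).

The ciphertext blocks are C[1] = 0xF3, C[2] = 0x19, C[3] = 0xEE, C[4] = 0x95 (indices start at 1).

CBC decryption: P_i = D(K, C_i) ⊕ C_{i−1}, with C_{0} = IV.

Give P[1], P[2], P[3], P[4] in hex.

P[1]: D(K, 0xF3) = 0xCC; 0xCC ⊕ 0x58 = 0x94.
P[2]: D(K, 0x19) = 0xB9; 0xB9 ⊕ 0xF3 = 0x4A.
P[3]: D(K, 0xEE) = 0x42; 0x42 ⊕ 0x19 = 0x5B.
P[4]: D(K, 0x95) = 0xFF; 0xFF ⊕ 0xEE = 0x11.

P[1] = 0x94, P[2] = 0x4A, P[3] = 0x5B, P[4] = 0x11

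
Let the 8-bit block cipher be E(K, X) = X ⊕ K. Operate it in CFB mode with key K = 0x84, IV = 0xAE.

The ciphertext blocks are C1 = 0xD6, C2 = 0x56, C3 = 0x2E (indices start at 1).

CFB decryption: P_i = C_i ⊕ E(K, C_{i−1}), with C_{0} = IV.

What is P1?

P1: E(K, 0xAE) = 0x2A; 0xD6 ⊕ 0x2A = 0xFC.

P1 = 0xFC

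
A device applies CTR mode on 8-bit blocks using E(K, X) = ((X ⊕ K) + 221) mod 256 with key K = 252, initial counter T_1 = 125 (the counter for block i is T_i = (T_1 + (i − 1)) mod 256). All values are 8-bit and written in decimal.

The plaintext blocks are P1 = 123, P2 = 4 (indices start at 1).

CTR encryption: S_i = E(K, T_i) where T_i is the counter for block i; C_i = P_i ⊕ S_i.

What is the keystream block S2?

95

C1: T = 125, S = E(K, T) = 94; 123 ⊕ 94 = 37.
C2: T = 126, S = E(K, T) = 95; 4 ⊕ 95 = 91.
So S2 = 95.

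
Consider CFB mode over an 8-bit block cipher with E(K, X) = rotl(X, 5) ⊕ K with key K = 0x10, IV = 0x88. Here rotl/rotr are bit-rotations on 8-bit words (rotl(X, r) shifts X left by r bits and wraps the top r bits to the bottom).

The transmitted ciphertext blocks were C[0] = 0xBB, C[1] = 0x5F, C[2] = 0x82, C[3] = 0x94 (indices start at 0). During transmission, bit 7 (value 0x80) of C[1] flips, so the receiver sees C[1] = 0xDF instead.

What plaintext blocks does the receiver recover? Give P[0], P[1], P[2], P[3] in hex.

P[0] = 0xBA, P[1] = 0xB8, P[2] = 0x69, P[3] = 0xD4

CFB decryption: P_i = C_i ⊕ E(K, C_{i−1}), with C_{−1} = IV.
Only C[1] changed, to 0xDF. In CFB, a change in C_i flips the same bit in P_i and garbles P_{i+1}. Decrypting the received ciphertext:
P[0]: E(K, 0x88) = 0x01; 0xBB ⊕ 0x01 = 0xBA.
P[1]: E(K, 0xBB) = 0x67; 0xDF ⊕ 0x67 = 0xB8.
P[2]: E(K, 0xDF) = 0xEB; 0x82 ⊕ 0xEB = 0x69.
P[3]: E(K, 0x82) = 0x40; 0x94 ⊕ 0x40 = 0xD4.
Blocks that differ from the original plaintext: P[1], P[2].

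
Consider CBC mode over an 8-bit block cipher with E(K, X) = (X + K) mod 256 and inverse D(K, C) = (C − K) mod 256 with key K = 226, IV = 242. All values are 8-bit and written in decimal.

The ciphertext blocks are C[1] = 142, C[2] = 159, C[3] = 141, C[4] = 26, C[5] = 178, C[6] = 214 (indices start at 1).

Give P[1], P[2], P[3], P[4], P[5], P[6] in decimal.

P[1] = 94, P[2] = 51, P[3] = 52, P[4] = 181, P[5] = 202, P[6] = 70

CBC decryption: P_i = D(K, C_i) ⊕ C_{i−1}, with C_{0} = IV.
P[1]: D(K, 142) = 172; 172 ⊕ 242 = 94.
P[2]: D(K, 159) = 189; 189 ⊕ 142 = 51.
P[3]: D(K, 141) = 171; 171 ⊕ 159 = 52.
P[4]: D(K, 26) = 56; 56 ⊕ 141 = 181.
P[5]: D(K, 178) = 208; 208 ⊕ 26 = 202.
P[6]: D(K, 214) = 244; 244 ⊕ 178 = 70.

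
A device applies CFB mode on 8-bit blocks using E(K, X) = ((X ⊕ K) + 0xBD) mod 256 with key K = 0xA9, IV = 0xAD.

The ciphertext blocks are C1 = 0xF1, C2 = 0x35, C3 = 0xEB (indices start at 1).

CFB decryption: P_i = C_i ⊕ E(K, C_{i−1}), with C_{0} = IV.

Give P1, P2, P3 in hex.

P1: E(K, 0xAD) = 0xC1; 0xF1 ⊕ 0xC1 = 0x30.
P2: E(K, 0xF1) = 0x15; 0x35 ⊕ 0x15 = 0x20.
P3: E(K, 0x35) = 0x59; 0xEB ⊕ 0x59 = 0xB2.

P1 = 0x30, P2 = 0x20, P3 = 0xB2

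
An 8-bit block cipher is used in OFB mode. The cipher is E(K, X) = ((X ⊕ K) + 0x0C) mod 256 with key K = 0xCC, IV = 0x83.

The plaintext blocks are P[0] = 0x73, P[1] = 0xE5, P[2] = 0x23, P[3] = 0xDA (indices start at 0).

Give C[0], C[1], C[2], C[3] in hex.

OFB encryption: S_i = E(K, S_{i−1}) with S_{−1} = IV; C_i = P_i ⊕ S_i.
C[0]: S = E(K, 0x83) = 0x5B; 0x73 ⊕ 0x5B = 0x28.
C[1]: S = E(K, 0x5B) = 0xA3; 0xE5 ⊕ 0xA3 = 0x46.
C[2]: S = E(K, 0xA3) = 0x7B; 0x23 ⊕ 0x7B = 0x58.
C[3]: S = E(K, 0x7B) = 0xC3; 0xDA ⊕ 0xC3 = 0x19.

C[0] = 0x28, C[1] = 0x46, C[2] = 0x58, C[3] = 0x19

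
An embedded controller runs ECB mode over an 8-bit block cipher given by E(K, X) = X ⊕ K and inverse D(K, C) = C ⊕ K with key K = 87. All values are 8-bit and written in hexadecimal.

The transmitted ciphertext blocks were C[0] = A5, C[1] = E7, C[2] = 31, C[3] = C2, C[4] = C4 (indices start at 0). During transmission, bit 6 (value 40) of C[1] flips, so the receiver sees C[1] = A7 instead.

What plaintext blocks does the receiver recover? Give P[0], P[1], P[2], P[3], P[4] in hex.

ECB decryption: P_i = D(K, C_i).
Only C[1] changed, to A7. In ECB, a change in C_i affects only P_i. Decrypting the received ciphertext:
P[0]: D(K, A5) = 22.
P[1]: D(K, A7) = 20.
P[2]: D(K, 31) = B6.
P[3]: D(K, C2) = 45.
P[4]: D(K, C4) = 43.
Blocks that differ from the original plaintext: P[1].

P[0] = 22, P[1] = 20, P[2] = B6, P[3] = 45, P[4] = 43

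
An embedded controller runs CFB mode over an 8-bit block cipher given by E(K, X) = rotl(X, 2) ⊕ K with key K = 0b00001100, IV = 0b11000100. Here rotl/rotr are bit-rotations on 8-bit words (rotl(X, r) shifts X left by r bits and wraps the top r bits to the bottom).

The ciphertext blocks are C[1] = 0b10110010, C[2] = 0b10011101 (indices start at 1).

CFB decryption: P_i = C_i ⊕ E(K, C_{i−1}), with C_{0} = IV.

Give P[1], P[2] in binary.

P[1]: E(K, 0b11000100) = 0b00011111; 0b10110010 ⊕ 0b00011111 = 0b10101101.
P[2]: E(K, 0b10110010) = 0b11000110; 0b10011101 ⊕ 0b11000110 = 0b01011011.

P[1] = 0b10101101, P[2] = 0b01011011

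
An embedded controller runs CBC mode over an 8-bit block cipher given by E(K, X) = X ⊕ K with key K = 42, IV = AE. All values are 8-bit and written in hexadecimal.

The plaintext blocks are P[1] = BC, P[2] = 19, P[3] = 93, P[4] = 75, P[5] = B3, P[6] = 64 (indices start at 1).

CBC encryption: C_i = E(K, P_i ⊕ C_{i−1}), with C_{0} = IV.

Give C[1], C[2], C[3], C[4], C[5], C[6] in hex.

C[1]: P[1] ⊕ AE = 12; E(K, 12) = 50.
C[2]: P[2] ⊕ 50 = 49; E(K, 49) = 0B.
C[3]: P[3] ⊕ 0B = 98; E(K, 98) = DA.
C[4]: P[4] ⊕ DA = AF; E(K, AF) = ED.
C[5]: P[5] ⊕ ED = 5E; E(K, 5E) = 1C.
C[6]: P[6] ⊕ 1C = 78; E(K, 78) = 3A.

C[1] = 50, C[2] = 0B, C[3] = DA, C[4] = ED, C[5] = 1C, C[6] = 3A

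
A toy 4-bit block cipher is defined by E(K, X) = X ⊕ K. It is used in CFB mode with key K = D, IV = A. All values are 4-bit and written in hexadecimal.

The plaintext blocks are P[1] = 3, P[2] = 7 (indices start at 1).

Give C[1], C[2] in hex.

C[1] = 4, C[2] = E

CFB encryption: C_i = P_i ⊕ E(K, C_{i−1}), with C_{0} = IV.
C[1]: E(K, A) = 7; 3 ⊕ 7 = 4.
C[2]: E(K, 4) = 9; 7 ⊕ 9 = E.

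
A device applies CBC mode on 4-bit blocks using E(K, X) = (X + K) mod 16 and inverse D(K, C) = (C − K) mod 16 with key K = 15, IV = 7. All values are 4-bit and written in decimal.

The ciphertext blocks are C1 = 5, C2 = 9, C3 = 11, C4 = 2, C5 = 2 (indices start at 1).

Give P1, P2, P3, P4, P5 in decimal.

P1 = 1, P2 = 15, P3 = 5, P4 = 8, P5 = 1

CBC decryption: P_i = D(K, C_i) ⊕ C_{i−1}, with C_{0} = IV.
P1: D(K, 5) = 6; 6 ⊕ 7 = 1.
P2: D(K, 9) = 10; 10 ⊕ 5 = 15.
P3: D(K, 11) = 12; 12 ⊕ 9 = 5.
P4: D(K, 2) = 3; 3 ⊕ 11 = 8.
P5: D(K, 2) = 3; 3 ⊕ 2 = 1.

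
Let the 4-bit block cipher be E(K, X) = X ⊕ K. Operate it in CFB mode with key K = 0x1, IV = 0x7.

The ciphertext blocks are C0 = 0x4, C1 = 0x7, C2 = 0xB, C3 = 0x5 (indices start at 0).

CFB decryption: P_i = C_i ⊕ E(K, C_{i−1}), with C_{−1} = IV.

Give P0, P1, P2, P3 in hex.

P0 = 0x2, P1 = 0x2, P2 = 0xD, P3 = 0xF

P0: E(K, 0x7) = 0x6; 0x4 ⊕ 0x6 = 0x2.
P1: E(K, 0x4) = 0x5; 0x7 ⊕ 0x5 = 0x2.
P2: E(K, 0x7) = 0x6; 0xB ⊕ 0x6 = 0xD.
P3: E(K, 0xB) = 0xA; 0x5 ⊕ 0xA = 0xF.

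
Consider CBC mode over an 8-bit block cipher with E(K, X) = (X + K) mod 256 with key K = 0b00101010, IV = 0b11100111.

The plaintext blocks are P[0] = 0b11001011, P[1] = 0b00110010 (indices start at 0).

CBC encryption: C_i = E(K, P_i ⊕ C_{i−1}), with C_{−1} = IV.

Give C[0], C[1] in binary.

C[0] = 0b01010110, C[1] = 0b10001110

C[0]: P[0] ⊕ 0b11100111 = 0b00101100; E(K, 0b00101100) = 0b01010110.
C[1]: P[1] ⊕ 0b01010110 = 0b01100100; E(K, 0b01100100) = 0b10001110.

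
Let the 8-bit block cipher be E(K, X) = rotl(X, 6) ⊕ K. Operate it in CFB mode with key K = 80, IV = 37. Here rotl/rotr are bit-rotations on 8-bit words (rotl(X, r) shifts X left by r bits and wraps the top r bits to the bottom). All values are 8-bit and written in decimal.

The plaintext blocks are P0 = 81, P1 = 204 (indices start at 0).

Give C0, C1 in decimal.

C0 = 72, C1 = 142

CFB encryption: C_i = P_i ⊕ E(K, C_{i−1}), with C_{−1} = IV.
C0: E(K, 37) = 25; 81 ⊕ 25 = 72.
C1: E(K, 72) = 66; 204 ⊕ 66 = 142.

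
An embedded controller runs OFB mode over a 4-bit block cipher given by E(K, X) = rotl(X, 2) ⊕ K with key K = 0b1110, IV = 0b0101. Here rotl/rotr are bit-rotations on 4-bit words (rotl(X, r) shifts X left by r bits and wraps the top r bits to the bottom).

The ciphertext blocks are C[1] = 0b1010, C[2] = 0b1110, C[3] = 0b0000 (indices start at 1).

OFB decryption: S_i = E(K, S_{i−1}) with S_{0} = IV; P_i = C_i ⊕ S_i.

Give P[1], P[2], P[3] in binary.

P[1] = 0b0001, P[2] = 0b1110, P[3] = 0b1110

P[1]: S = E(K, 0b0101) = 0b1011; 0b1010 ⊕ 0b1011 = 0b0001.
P[2]: S = E(K, 0b1011) = 0b0000; 0b1110 ⊕ 0b0000 = 0b1110.
P[3]: S = E(K, 0b0000) = 0b1110; 0b0000 ⊕ 0b1110 = 0b1110.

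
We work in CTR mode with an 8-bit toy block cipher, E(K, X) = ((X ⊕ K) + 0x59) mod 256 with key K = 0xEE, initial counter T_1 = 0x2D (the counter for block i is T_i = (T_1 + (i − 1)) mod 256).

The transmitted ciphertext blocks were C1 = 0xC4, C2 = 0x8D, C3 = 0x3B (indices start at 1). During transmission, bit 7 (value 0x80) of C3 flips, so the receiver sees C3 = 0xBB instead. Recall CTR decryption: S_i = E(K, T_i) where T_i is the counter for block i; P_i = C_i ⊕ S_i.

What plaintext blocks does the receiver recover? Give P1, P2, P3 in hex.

P1 = 0xD8, P2 = 0x94, P3 = 0xA1

Only C3 changed, to 0xBB. In CTR, a change in C_i flips the same bit in P_i only; the keystream is unaffected. Decrypting the received ciphertext:
P1: T = 0x2D, S = E(K, T) = 0x1C; 0xC4 ⊕ 0x1C = 0xD8.
P2: T = 0x2E, S = E(K, T) = 0x19; 0x8D ⊕ 0x19 = 0x94.
P3: T = 0x2F, S = E(K, T) = 0x1A; 0xBB ⊕ 0x1A = 0xA1.
Blocks that differ from the original plaintext: P3.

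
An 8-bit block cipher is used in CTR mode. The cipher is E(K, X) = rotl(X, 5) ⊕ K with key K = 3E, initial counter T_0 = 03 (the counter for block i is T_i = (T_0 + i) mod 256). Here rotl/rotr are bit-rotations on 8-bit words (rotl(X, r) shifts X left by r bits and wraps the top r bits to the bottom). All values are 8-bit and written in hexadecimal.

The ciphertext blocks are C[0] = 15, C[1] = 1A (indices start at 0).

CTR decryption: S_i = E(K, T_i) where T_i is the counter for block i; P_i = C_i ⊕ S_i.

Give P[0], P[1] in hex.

P[0]: T = 03, S = E(K, T) = 5E; 15 ⊕ 5E = 4B.
P[1]: T = 04, S = E(K, T) = BE; 1A ⊕ BE = A4.

P[0] = 4B, P[1] = A4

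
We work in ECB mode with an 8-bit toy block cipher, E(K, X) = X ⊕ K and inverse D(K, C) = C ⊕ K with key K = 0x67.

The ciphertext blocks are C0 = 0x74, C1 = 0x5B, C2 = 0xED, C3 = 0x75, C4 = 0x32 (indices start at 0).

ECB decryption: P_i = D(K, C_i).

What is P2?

P2: D(K, 0xED) = 0x8A.

P2 = 0x8A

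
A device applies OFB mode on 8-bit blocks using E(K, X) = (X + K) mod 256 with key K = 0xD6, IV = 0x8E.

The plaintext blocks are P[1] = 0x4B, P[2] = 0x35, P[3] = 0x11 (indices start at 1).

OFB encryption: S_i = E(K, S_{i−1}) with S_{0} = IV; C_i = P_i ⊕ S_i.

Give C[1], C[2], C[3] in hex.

C[1] = 0x2F, C[2] = 0x0F, C[3] = 0x01

C[1]: S = E(K, 0x8E) = 0x64; 0x4B ⊕ 0x64 = 0x2F.
C[2]: S = E(K, 0x64) = 0x3A; 0x35 ⊕ 0x3A = 0x0F.
C[3]: S = E(K, 0x3A) = 0x10; 0x11 ⊕ 0x10 = 0x01.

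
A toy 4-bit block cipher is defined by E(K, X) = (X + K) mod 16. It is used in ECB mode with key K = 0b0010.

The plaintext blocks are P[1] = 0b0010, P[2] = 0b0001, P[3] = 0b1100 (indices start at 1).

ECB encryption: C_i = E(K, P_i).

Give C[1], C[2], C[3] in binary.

C[1] = 0b0100, C[2] = 0b0011, C[3] = 0b1110

C[1]: E(K, 0b0010) = 0b0100.
C[2]: E(K, 0b0001) = 0b0011.
C[3]: E(K, 0b1100) = 0b1110.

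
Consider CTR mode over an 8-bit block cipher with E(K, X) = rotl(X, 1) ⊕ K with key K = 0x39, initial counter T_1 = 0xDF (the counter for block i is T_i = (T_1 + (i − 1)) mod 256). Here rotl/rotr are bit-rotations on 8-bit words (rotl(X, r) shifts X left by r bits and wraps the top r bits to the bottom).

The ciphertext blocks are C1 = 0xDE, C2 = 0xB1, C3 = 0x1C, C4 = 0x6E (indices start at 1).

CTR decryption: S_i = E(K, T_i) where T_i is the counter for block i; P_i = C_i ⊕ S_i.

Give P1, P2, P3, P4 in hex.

P1 = 0x58, P2 = 0x49, P3 = 0xE6, P4 = 0x92

P1: T = 0xDF, S = E(K, T) = 0x86; 0xDE ⊕ 0x86 = 0x58.
P2: T = 0xE0, S = E(K, T) = 0xF8; 0xB1 ⊕ 0xF8 = 0x49.
P3: T = 0xE1, S = E(K, T) = 0xFA; 0x1C ⊕ 0xFA = 0xE6.
P4: T = 0xE2, S = E(K, T) = 0xFC; 0x6E ⊕ 0xFC = 0x92.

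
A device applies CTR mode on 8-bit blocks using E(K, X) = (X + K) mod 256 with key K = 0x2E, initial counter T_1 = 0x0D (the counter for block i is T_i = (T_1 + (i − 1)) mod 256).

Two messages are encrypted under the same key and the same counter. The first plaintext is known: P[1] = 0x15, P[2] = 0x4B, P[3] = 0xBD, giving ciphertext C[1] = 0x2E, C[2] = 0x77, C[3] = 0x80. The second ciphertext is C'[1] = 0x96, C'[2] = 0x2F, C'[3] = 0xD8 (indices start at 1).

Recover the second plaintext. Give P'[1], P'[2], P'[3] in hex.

P'[1] = 0xAD, P'[2] = 0x13, P'[3] = 0xE5

In CTR with a reused counter, both messages share the same keystream S_i, so C_i ⊕ C'_i = P_i ⊕ P'_i and thus P'_i = P_i ⊕ C_i ⊕ C'_i.
P'[1]: 0x15 ⊕ 0x2E ⊕ 0x96 = 0xAD.
P'[2]: 0x4B ⊕ 0x77 ⊕ 0x2F = 0x13.
P'[3]: 0xBD ⊕ 0x80 ⊕ 0xD8 = 0xE5.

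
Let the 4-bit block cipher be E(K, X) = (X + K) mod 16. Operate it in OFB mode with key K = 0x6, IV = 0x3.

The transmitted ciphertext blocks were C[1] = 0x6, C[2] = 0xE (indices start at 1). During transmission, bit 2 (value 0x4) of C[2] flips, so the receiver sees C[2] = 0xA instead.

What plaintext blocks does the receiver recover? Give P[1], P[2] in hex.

P[1] = 0xF, P[2] = 0x5

OFB decryption: S_i = E(K, S_{i−1}) with S_{0} = IV; P_i = C_i ⊕ S_i.
Only C[2] changed, to 0xA. In OFB, a change in C_i flips the same bit in P_i only; the keystream is unaffected. Decrypting the received ciphertext:
P[1]: S = E(K, 0x3) = 0x9; 0x6 ⊕ 0x9 = 0xF.
P[2]: S = E(K, 0x9) = 0xF; 0xA ⊕ 0xF = 0x5.
Blocks that differ from the original plaintext: P[2].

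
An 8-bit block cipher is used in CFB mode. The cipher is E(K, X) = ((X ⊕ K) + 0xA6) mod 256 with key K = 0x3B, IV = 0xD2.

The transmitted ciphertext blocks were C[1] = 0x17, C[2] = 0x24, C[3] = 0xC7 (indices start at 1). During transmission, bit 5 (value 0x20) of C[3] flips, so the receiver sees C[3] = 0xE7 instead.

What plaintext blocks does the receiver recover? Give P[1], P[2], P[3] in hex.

P[1] = 0x98, P[2] = 0xF6, P[3] = 0x22

CFB decryption: P_i = C_i ⊕ E(K, C_{i−1}), with C_{0} = IV.
Only C[3] changed, to 0xE7. In CFB, a change in C_i flips the same bit in P_i and garbles P_{i+1}. Decrypting the received ciphertext:
P[1]: E(K, 0xD2) = 0x8F; 0x17 ⊕ 0x8F = 0x98.
P[2]: E(K, 0x17) = 0xD2; 0x24 ⊕ 0xD2 = 0xF6.
P[3]: E(K, 0x24) = 0xC5; 0xE7 ⊕ 0xC5 = 0x22.
Blocks that differ from the original plaintext: P[3].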